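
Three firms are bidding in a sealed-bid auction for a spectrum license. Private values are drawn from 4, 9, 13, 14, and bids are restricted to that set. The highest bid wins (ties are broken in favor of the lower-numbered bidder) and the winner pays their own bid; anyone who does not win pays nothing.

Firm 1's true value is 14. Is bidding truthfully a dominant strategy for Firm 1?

No

Consider the case where Firm 2 bids 4 and Firm 3 bids 4.
Truthful bid 14: wins, pays 14, utility 14 - 14 = 0.
Bid 4 instead: wins, pays 4, utility 14 - 4 = 10.
Since 10 > 0, bidding 4 is strictly better here, so truthful bidding is not dominant.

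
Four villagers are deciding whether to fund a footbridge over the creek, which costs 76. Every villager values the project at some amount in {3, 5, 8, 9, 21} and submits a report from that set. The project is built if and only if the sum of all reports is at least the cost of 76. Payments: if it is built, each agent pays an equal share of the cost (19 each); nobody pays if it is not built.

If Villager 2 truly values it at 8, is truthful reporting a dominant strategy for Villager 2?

Yes

Check each profile of the others' reports and compare truth against every alternative report.
Others report (3, 3, 3): truth gives 0, best alternative gives 0.
Others report (3, 3, 5): truth gives 0, best alternative gives 0.
Others report (3, 3, 8): truth gives 0, best alternative gives 0.
Others report (3, 3, 9): truth gives 0, best alternative gives 0.
Others report (3, 3, 21): truth gives 0, best alternative gives 0.
Others report (3, 5, 3): truth gives 0, best alternative gives 0.
(Remaining 119 profiles checked similarly; truth is weakly best in each.)
In every case the truthful report is at least as good as any alternative, so it is a dominant strategy.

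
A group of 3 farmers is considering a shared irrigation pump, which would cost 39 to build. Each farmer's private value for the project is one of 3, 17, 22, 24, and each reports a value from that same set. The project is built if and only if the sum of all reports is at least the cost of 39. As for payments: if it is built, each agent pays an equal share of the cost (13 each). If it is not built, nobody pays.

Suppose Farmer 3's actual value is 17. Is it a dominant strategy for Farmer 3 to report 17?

Consider the case where Farmer 1 reports 3 and Farmer 2 reports 17.
Truthful report 17: project not built, utility 0.
Report 22 instead: project built, pays 13, utility 17 - 13 = 4.
Since 4 > 0, reporting 22 is strictly better here, so truthful reporting is not dominant.

No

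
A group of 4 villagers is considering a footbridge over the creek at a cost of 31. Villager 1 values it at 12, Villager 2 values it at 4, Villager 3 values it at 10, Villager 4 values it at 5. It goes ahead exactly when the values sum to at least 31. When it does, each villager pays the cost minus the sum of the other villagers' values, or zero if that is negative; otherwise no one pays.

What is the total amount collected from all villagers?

31

Total value 31 ≥ cost 31, so it is built.
Villager 1: others sum to 19; max(0, 31 - 19) = 12.
Villager 2: others sum to 27; max(0, 31 - 27) = 4.
Villager 3: others sum to 21; max(0, 31 - 21) = 10.
Villager 4: others sum to 26; max(0, 31 - 26) = 5.
Total collected = 12 + 4 + 10 + 5 = 31.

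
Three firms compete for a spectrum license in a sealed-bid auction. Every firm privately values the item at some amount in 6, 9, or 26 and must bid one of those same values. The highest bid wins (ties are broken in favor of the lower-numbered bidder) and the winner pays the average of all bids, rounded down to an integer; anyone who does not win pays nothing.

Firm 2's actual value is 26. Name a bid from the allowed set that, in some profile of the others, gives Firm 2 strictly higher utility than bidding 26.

Suppose Firm 1 bids 6 and Firm 3 bids 6.
Bid 26: wins, pays 12, utility 26 - 12 = 14.
Bid 9: wins, pays 7, utility 26 - 7 = 19.
So bidding 9 beats truth here (19 > 14).

9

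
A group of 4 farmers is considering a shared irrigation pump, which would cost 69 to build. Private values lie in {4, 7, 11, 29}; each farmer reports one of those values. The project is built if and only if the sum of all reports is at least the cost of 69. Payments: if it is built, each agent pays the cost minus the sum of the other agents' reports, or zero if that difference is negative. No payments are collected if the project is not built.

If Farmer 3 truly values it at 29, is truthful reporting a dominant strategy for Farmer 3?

Yes

Check each profile of the others' reports and compare truth against every alternative report.
Others report (11, 11, 29): truth gives 11, best alternative gives 0.
Others report (11, 29, 11): truth gives 11, best alternative gives 0.
Others report (29, 11, 11): truth gives 11, best alternative gives 0.
Others report (7, 11, 29): truth gives 7, best alternative gives 0.
Others report (7, 29, 11): truth gives 7, best alternative gives 0.
Others report (11, 7, 29): truth gives 7, best alternative gives 0.
(Remaining 58 profiles checked similarly; truth is weakly best in each.)
In every case the truthful report is at least as good as any alternative, so it is a dominant strategy.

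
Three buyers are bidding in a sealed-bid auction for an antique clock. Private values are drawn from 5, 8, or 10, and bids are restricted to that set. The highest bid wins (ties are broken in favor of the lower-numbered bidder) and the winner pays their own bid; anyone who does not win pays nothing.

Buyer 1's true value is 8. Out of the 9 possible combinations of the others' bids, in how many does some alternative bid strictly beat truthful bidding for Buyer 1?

1

Others bid (5, 5): truth gives 0; bid 5 gives 3 > 0. Violating.
Others bid (5, 8): truth gives 0; no alternative beats it.
Others bid (5, 10): truth gives 0; no alternative beats it.
(Checking all 9 profiles: 1 has a profitable deviation, 8 do not.)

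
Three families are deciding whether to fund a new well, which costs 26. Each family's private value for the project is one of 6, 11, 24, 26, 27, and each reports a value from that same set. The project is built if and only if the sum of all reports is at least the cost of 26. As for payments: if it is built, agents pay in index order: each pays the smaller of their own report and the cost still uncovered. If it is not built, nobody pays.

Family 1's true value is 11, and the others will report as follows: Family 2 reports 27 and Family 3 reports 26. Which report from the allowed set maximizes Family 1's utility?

6

Report 6: project built, pays 6, utility 11 - 6 = 5.
Report 11: project built, pays 11, utility 11 - 11 = 0.
Report 24: project built, pays 24, utility 11 - 24 = -13.
Report 26: project built, pays 26, utility 11 - 26 = -15.
Report 27: project built, pays 26, utility 11 - 26 = -15.
The best choice is 6 with utility 5.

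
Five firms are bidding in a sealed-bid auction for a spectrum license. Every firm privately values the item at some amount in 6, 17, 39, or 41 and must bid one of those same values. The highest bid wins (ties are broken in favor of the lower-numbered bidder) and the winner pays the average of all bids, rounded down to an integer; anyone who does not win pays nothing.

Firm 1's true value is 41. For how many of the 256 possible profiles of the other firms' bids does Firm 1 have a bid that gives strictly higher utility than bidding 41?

Others bid (6, 6, 6, 6): truth gives 28; bid 6 gives 35 > 28. Violating.
Others bid (6, 6, 6, 17): truth gives 26; bid 17 gives 31 > 26. Violating.
Others bid (6, 6, 17, 6): truth gives 26; bid 17 gives 31 > 26. Violating.
Others bid (6, 6, 17, 17): truth gives 24; bid 17 gives 29 > 24. Violating.
Others bid (6, 6, 6, 39): truth gives 22; no alternative beats it.
Others bid (6, 6, 6, 41): truth gives 21; no alternative beats it.
(Checking all 256 profiles: 42 have a profitable deviation, 214 do not.)

42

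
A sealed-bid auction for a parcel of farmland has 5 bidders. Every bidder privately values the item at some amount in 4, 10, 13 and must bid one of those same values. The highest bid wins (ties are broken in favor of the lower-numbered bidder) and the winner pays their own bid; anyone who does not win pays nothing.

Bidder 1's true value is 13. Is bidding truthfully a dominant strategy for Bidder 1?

No

Consider the case where Bidder 2 bids 4, Bidder 3 bids 4, Bidder 4 bids 4 and Bidder 5 bids 4.
Truthful bid 13: wins, pays 13, utility 13 - 13 = 0.
Bid 4 instead: wins, pays 4, utility 13 - 4 = 9.
Since 9 > 0, bidding 4 is strictly better here, so truthful bidding is not dominant.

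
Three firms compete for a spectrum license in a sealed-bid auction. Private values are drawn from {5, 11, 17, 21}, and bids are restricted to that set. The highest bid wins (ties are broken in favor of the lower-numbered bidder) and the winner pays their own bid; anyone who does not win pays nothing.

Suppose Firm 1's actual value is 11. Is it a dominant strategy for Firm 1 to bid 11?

Consider the case where Firm 2 bids 5 and Firm 3 bids 5.
Truthful bid 11: wins, pays 11, utility 11 - 11 = 0.
Bid 5 instead: wins, pays 5, utility 11 - 5 = 6.
Since 6 > 0, bidding 5 is strictly better here, so truthful bidding is not dominant.

No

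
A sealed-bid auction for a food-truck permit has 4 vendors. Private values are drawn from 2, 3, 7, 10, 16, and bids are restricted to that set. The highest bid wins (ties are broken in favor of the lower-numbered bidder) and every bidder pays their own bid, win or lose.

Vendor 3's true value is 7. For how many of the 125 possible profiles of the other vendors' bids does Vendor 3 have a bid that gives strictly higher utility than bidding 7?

Others bid (2, 2, 2): truth gives 0; bid 3 gives 4 > 0. Violating.
Others bid (2, 2, 3): truth gives 0; bid 3 gives 4 > 0. Violating.
Others bid (2, 2, 10): truth gives -7; bid 2 gives -2 > -7. Violating.
Others bid (2, 2, 16): truth gives -7; bid 2 gives -2 > -7. Violating.
Others bid (2, 2, 7): truth gives 0; no alternative beats it.
Others bid (2, 3, 2): truth gives 0; no alternative beats it.
(Checking all 125 profiles: 115 have a profitable deviation, 10 do not.)

115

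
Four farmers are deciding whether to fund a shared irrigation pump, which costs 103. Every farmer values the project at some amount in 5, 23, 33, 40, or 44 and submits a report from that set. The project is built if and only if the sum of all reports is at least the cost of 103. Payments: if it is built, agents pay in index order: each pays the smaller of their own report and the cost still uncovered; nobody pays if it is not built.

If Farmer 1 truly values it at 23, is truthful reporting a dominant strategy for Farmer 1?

No

Consider the case where Farmer 2 reports 23, Farmer 3 reports 33 and Farmer 4 reports 44.
Truthful report 23: project built, pays 23, utility 23 - 23 = 0.
Report 5 instead: project built, pays 5, utility 23 - 5 = 18.
Since 18 > 0, reporting 5 is strictly better here, so truthful reporting is not dominant.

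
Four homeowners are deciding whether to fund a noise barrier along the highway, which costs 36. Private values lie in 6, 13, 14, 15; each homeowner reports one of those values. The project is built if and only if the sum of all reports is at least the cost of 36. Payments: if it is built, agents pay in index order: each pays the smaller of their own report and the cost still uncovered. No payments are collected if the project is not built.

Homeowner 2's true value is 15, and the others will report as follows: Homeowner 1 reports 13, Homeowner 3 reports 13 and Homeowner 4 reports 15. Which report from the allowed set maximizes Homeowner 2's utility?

Report 6: project built, pays 6, utility 15 - 6 = 9.
Report 13: project built, pays 13, utility 15 - 13 = 2.
Report 14: project built, pays 14, utility 15 - 14 = 1.
Report 15: project built, pays 15, utility 15 - 15 = 0.
The best choice is 6 with utility 9.

6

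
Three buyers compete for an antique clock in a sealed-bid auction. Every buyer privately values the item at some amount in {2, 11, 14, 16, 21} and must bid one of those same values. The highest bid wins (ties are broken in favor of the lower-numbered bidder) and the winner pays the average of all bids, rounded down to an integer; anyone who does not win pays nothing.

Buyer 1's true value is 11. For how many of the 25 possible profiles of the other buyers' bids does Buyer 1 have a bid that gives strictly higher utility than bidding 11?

Others bid (2, 2): truth gives 6; bid 2 gives 9 > 6. Violating.
Others bid (2, 14): truth gives 0; bid 14 gives 1 > 0. Violating.
Others bid (14, 2): truth gives 0; bid 14 gives 1 > 0. Violating.
Others bid (2, 11): truth gives 3; no alternative beats it.
Others bid (2, 16): truth gives 0; no alternative beats it.
(Checking all 25 profiles: 3 have a profitable deviation, 22 do not.)

3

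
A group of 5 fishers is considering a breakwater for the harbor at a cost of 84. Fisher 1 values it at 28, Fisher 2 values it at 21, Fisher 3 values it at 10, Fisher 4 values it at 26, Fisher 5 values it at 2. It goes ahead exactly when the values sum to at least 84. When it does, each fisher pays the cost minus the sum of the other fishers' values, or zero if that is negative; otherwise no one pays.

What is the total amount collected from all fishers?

73

Total value 87 ≥ cost 84, so it is built.
Fisher 1: others sum to 59; max(0, 84 - 59) = 25.
Fisher 2: others sum to 66; max(0, 84 - 66) = 18.
Fisher 3: others sum to 77; max(0, 84 - 77) = 7.
Fisher 4: others sum to 61; max(0, 84 - 61) = 23.
Fisher 5: others sum to 85; max(0, 84 - 85) = 0.
Total collected = 25 + 18 + 7 + 23 + 0 = 73.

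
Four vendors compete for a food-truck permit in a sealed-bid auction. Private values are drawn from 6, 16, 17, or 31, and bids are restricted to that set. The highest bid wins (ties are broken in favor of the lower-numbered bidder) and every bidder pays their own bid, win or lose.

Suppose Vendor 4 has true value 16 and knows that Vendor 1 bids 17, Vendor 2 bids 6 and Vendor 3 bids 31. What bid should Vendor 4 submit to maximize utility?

6

Bid 6: loses but pays 6, utility -6.
Bid 16: loses but pays 16, utility -16.
Bid 17: loses but pays 17, utility -17.
Bid 31: loses but pays 31, utility -31.
The best choice is 6 with utility -6.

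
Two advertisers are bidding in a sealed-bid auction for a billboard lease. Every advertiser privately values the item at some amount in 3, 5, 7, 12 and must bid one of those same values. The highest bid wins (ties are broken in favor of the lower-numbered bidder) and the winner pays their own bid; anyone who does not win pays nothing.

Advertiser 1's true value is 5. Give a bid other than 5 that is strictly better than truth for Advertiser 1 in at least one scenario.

Suppose Advertiser 2 bids 3.
Bid 5: wins, pays 5, utility 5 - 5 = 0.
Bid 3: wins, pays 3, utility 5 - 3 = 2.
So bidding 3 beats truth here (2 > 0).

3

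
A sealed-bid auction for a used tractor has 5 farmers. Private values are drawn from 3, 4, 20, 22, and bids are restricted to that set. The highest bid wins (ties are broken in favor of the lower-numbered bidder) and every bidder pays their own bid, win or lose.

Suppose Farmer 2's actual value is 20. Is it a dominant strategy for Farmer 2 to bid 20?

Consider the case where Farmer 1 bids 3, Farmer 3 bids 3, Farmer 4 bids 3 and Farmer 5 bids 3.
Truthful bid 20: wins, pays 20, utility 20 - 20 = 0.
Bid 4 instead: wins, pays 4, utility 20 - 4 = 16.
Since 16 > 0, bidding 4 is strictly better here, so truthful bidding is not dominant.

No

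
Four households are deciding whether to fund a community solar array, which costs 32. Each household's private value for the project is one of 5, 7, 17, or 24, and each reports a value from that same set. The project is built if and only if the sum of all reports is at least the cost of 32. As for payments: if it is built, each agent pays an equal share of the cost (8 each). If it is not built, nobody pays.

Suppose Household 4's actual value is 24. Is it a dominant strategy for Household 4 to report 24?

Yes

Check each profile of the others' reports and compare truth against every alternative report.
Others report (5, 5, 5): truth gives 16, best alternative gives 16.
Others report (5, 5, 7): truth gives 16, best alternative gives 16.
Others report (5, 5, 17): truth gives 16, best alternative gives 16.
Others report (5, 5, 24): truth gives 16, best alternative gives 16.
Others report (5, 7, 5): truth gives 16, best alternative gives 16.
Others report (5, 7, 7): truth gives 16, best alternative gives 16.
(Remaining 58 profiles checked similarly; truth is weakly best in each.)
In every case the truthful report is at least as good as any alternative, so it is a dominant strategy.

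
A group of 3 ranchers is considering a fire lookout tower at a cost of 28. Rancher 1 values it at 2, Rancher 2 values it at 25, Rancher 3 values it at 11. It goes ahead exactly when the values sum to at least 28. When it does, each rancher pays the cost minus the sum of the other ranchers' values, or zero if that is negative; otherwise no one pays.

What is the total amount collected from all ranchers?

16

Total value 38 ≥ cost 28, so it is built.
Rancher 1: others sum to 36; max(0, 28 - 36) = 0.
Rancher 2: others sum to 13; max(0, 28 - 13) = 15.
Rancher 3: others sum to 27; max(0, 28 - 27) = 1.
Total collected = 0 + 15 + 1 = 16.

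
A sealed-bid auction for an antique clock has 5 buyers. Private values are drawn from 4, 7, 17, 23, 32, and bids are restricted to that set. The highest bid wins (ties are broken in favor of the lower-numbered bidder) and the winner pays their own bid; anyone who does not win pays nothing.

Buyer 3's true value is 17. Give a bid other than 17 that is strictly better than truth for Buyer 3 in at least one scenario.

Suppose Buyer 1 bids 4, Buyer 2 bids 4, Buyer 4 bids 4 and Buyer 5 bids 4.
Bid 17: wins, pays 17, utility 17 - 17 = 0.
Bid 7: wins, pays 7, utility 17 - 7 = 10.
So bidding 7 beats truth here (10 > 0).

7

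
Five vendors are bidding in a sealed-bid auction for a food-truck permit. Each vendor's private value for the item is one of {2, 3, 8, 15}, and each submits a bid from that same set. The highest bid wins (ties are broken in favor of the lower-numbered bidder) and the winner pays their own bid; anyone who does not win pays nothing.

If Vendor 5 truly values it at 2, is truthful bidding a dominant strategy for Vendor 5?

Yes

Check each profile of the others' bids and compare truth against every alternative bid.
Others bid (2, 2, 2, 2): truth gives 0, best alternative gives -1.
Others bid (2, 2, 2, 3): truth gives 0, best alternative gives 0.
Others bid (2, 2, 2, 8): truth gives 0, best alternative gives 0.
Others bid (2, 2, 2, 15): truth gives 0, best alternative gives 0.
Others bid (2, 2, 3, 2): truth gives 0, best alternative gives 0.
Others bid (2, 2, 3, 3): truth gives 0, best alternative gives 0.
(Remaining 250 profiles checked similarly; truth is weakly best in each.)
In every case the truthful bid is at least as good as any alternative, so it is a dominant strategy.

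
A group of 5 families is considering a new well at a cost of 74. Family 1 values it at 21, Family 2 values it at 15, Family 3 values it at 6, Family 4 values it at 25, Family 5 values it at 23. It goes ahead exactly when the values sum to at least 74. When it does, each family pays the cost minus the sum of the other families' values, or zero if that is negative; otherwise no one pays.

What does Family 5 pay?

Total value 90 ≥ cost 74, so the project is built.
The other families' values sum to 67.
Cost minus that sum is 74 - 67 = 7.

7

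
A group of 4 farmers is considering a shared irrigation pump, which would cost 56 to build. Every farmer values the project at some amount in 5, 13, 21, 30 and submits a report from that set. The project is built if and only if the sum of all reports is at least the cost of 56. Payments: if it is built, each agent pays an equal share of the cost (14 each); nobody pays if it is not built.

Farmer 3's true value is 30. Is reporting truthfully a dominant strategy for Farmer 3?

Check each profile of the others' reports and compare truth against every alternative report.
Others report (5, 5, 21): truth gives 16, best alternative gives 0.
Others report (5, 13, 13): truth gives 16, best alternative gives 0.
Others report (5, 21, 5): truth gives 16, best alternative gives 0.
Others report (13, 5, 13): truth gives 16, best alternative gives 0.
Others report (13, 13, 5): truth gives 16, best alternative gives 0.
Others report (21, 5, 5): truth gives 16, best alternative gives 0.
(Remaining 58 profiles checked similarly; truth is weakly best in each.)
In every case the truthful report is at least as good as any alternative, so it is a dominant strategy.

Yes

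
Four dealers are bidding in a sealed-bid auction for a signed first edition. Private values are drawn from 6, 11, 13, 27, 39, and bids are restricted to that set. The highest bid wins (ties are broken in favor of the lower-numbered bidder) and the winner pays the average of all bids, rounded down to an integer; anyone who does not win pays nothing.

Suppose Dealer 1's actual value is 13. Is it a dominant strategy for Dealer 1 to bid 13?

No

Consider the case where Dealer 2 bids 6, Dealer 3 bids 6 and Dealer 4 bids 6.
Truthful bid 13: wins, pays 7, utility 13 - 7 = 6.
Bid 6 instead: wins, pays 6, utility 13 - 6 = 7.
Since 7 > 6, bidding 6 is strictly better here, so truthful bidding is not dominant.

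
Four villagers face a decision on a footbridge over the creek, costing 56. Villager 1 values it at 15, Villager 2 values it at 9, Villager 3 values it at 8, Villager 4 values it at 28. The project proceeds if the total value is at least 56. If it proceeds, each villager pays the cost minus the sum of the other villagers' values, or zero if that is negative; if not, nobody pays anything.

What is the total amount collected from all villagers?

44

Total value 60 ≥ cost 56, so it is built.
Villager 1: others sum to 45; max(0, 56 - 45) = 11.
Villager 2: others sum to 51; max(0, 56 - 51) = 5.
Villager 3: others sum to 52; max(0, 56 - 52) = 4.
Villager 4: others sum to 32; max(0, 56 - 32) = 24.
Total collected = 11 + 5 + 4 + 24 = 44.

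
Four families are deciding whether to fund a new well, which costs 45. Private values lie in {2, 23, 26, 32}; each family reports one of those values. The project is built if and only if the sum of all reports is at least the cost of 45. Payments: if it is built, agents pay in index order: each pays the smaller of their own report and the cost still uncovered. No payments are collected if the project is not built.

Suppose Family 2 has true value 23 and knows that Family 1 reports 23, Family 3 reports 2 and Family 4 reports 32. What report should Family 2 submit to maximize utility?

Report 2: project built, pays 2, utility 23 - 2 = 21.
Report 23: project built, pays 22, utility 23 - 22 = 1.
Report 26: project built, pays 22, utility 23 - 22 = 1.
Report 32: project built, pays 22, utility 23 - 22 = 1.
The best choice is 2 with utility 21.

2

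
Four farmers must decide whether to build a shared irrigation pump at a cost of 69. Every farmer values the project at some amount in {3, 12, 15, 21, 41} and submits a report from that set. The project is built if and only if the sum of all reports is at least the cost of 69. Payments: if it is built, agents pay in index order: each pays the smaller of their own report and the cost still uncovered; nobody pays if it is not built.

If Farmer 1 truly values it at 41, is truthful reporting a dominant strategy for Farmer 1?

Consider the case where Farmer 2 reports 3, Farmer 3 reports 12 and Farmer 4 reports 41.
Truthful report 41: project built, pays 41, utility 41 - 41 = 0.
Report 15 instead: project built, pays 15, utility 41 - 15 = 26.
Since 26 > 0, reporting 15 is strictly better here, so truthful reporting is not dominant.

No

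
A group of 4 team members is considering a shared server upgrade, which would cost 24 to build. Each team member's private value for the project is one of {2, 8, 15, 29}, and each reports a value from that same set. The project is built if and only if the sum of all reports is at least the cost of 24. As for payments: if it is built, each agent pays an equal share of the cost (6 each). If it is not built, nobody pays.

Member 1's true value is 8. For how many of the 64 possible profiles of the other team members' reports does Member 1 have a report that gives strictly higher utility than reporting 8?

4

Others report (2, 2, 2): truth gives 0; report 29 gives 2 > 0. Violating.
Others report (2, 2, 8): truth gives 0; report 15 gives 2 > 0. Violating.
Others report (2, 8, 2): truth gives 0; report 15 gives 2 > 0. Violating.
Others report (8, 2, 2): truth gives 0; report 15 gives 2 > 0. Violating.
Others report (2, 2, 15): truth gives 2; no alternative beats it.
Others report (2, 2, 29): truth gives 2; no alternative beats it.
(Checking all 64 profiles: 4 have a profitable deviation, 60 do not.)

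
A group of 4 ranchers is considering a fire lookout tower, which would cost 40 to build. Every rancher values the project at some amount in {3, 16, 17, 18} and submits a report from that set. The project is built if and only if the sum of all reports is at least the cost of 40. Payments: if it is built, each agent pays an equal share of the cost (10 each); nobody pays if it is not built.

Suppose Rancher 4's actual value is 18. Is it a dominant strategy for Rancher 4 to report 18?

Check each profile of the others' reports and compare truth against every alternative report.
Others report (3, 3, 16): truth gives 8, best alternative gives 0.
Others report (3, 16, 3): truth gives 8, best alternative gives 0.
Others report (16, 3, 3): truth gives 8, best alternative gives 0.
Others report (3, 3, 17): truth gives 8, best alternative gives 8.
Others report (3, 3, 18): truth gives 8, best alternative gives 8.
Others report (3, 16, 16): truth gives 8, best alternative gives 8.
(Remaining 58 profiles checked similarly; truth is weakly best in each.)
In every case the truthful report is at least as good as any alternative, so it is a dominant strategy.

Yes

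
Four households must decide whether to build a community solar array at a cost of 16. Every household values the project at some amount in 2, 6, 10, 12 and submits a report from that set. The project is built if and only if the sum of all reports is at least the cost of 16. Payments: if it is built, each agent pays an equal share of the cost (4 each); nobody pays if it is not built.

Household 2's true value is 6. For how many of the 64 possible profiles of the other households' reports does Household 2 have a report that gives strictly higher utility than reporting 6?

1

Others report (2, 2, 2): truth gives 0; report 10 gives 2 > 0. Violating.
Others report (2, 2, 6): truth gives 2; no alternative beats it.
Others report (2, 2, 10): truth gives 2; no alternative beats it.
(Checking all 64 profiles: 1 has a profitable deviation, 63 do not.)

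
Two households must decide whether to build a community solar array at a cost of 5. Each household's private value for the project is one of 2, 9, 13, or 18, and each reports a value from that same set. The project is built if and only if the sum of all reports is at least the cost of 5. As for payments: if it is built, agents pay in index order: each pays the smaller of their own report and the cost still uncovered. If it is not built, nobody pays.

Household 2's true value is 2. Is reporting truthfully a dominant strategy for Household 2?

Yes

Check each profile of the others' reports and compare truth against every alternative report.
Others report (2): truth gives 0, best alternative gives -1.
Others report (9): truth gives 2, best alternative gives 2.
Others report (13): truth gives 2, best alternative gives 2.
Others report (18): truth gives 2, best alternative gives 2.
In every case the truthful report is at least as good as any alternative, so it is a dominant strategy.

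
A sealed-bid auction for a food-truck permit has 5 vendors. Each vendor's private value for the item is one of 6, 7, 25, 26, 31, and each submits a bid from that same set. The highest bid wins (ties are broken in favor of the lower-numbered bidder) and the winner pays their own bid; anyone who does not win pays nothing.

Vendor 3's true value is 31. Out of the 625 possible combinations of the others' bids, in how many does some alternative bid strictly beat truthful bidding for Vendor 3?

144

Others bid (6, 6, 6, 6): truth gives 0; bid 7 gives 24 > 0. Violating.
Others bid (6, 6, 6, 7): truth gives 0; bid 7 gives 24 > 0. Violating.
Others bid (6, 6, 6, 25): truth gives 0; bid 25 gives 6 > 0. Violating.
Others bid (6, 6, 6, 26): truth gives 0; bid 26 gives 5 > 0. Violating.
Others bid (6, 6, 6, 31): truth gives 0; no alternative beats it.
Others bid (6, 6, 7, 31): truth gives 0; no alternative beats it.
(Checking all 625 profiles: 144 have a profitable deviation, 481 do not.)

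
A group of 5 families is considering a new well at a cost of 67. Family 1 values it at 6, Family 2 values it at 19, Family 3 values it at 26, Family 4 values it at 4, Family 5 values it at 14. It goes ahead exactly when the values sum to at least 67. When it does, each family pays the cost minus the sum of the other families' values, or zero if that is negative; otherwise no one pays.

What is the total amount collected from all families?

Total value 69 ≥ cost 67, so it is built.
Family 1: others sum to 63; max(0, 67 - 63) = 4.
Family 2: others sum to 50; max(0, 67 - 50) = 17.
Family 3: others sum to 43; max(0, 67 - 43) = 24.
Family 4: others sum to 65; max(0, 67 - 65) = 2.
Family 5: others sum to 55; max(0, 67 - 55) = 12.
Total collected = 4 + 17 + 24 + 2 + 12 = 59.

59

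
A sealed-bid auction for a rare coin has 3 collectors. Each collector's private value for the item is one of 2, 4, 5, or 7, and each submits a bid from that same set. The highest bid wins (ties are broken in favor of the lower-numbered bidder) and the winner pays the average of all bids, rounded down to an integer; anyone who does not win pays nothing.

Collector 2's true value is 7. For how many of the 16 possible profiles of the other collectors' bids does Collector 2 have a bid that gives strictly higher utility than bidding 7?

Others bid (2, 2): truth gives 4; bid 4 gives 5 > 4. Violating.
Others bid (2, 4): truth gives 3; bid 4 gives 4 > 3. Violating.
Others bid (4, 2): truth gives 3; bid 5 gives 4 > 3. Violating.
Others bid (4, 4): truth gives 2; bid 5 gives 3 > 2. Violating.
Others bid (2, 5): truth gives 3; no alternative beats it.
Others bid (2, 7): truth gives 2; no alternative beats it.
(Checking all 16 profiles: 5 have a profitable deviation, 11 do not.)

5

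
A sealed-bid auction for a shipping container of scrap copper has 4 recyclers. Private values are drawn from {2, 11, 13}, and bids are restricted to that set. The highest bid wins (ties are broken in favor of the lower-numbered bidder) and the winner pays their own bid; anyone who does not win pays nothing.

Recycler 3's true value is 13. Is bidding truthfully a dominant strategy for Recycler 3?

Consider the case where Recycler 1 bids 2, Recycler 2 bids 2 and Recycler 4 bids 2.
Truthful bid 13: wins, pays 13, utility 13 - 13 = 0.
Bid 11 instead: wins, pays 11, utility 13 - 11 = 2.
Since 2 > 0, bidding 11 is strictly better here, so truthful bidding is not dominant.

No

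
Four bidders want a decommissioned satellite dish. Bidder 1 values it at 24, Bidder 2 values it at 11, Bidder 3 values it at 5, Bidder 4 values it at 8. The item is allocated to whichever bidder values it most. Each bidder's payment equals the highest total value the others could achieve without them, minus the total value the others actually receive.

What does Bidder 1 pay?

11

Bidder 1 has the highest value and receives the item.
Without Bidder 1, the item would go to the next-highest value, 11, so the others could achieve 11.
With Bidder 1 present and winning, the others receive nothing, so their total is 0.
Payment = 11 - 0 = 11.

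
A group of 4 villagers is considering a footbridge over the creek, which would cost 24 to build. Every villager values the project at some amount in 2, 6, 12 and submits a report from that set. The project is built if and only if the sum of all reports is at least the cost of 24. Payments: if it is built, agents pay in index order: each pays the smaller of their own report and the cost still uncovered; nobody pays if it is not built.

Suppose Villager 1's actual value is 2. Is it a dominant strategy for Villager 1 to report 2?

Check each profile of the others' reports and compare truth against every alternative report.
Others report (2, 6, 12): truth gives 0, best alternative gives -4.
Others report (2, 12, 6): truth gives 0, best alternative gives -4.
Others report (2, 12, 12): truth gives 0, best alternative gives -4.
Others report (6, 2, 12): truth gives 0, best alternative gives -4.
Others report (6, 6, 6): truth gives 0, best alternative gives -4.
Others report (6, 6, 12): truth gives 0, best alternative gives -4.
(Remaining 21 profiles checked similarly; truth is weakly best in each.)
In every case the truthful report is at least as good as any alternative, so it is a dominant strategy.

Yes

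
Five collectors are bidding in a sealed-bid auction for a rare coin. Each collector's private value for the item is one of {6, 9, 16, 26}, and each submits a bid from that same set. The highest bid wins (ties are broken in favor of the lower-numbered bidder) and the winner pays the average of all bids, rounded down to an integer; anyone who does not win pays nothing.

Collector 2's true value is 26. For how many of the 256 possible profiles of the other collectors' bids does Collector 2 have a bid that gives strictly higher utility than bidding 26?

Others bid (6, 6, 6, 6): truth gives 16; bid 9 gives 20 > 16. Violating.
Others bid (6, 6, 6, 9): truth gives 16; bid 9 gives 19 > 16. Violating.
Others bid (6, 6, 6, 16): truth gives 14; bid 16 gives 16 > 14. Violating.
Others bid (6, 6, 9, 6): truth gives 16; bid 9 gives 19 > 16. Violating.
Others bid (6, 6, 6, 26): truth gives 12; no alternative beats it.
Others bid (6, 6, 9, 26): truth gives 12; no alternative beats it.
(Checking all 256 profiles: 54 have a profitable deviation, 202 do not.)

54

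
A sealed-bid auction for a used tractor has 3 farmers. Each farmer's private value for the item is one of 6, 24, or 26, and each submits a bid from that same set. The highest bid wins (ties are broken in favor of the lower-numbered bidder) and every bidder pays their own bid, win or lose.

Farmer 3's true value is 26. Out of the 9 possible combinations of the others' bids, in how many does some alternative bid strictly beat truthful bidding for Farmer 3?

6

Others bid (6, 6): truth gives 0; bid 24 gives 2 > 0. Violating.
Others bid (6, 26): truth gives -26; bid 6 gives -6 > -26. Violating.
Others bid (24, 26): truth gives -26; bid 6 gives -6 > -26. Violating.
Others bid (26, 6): truth gives -26; bid 6 gives -6 > -26. Violating.
Others bid (6, 24): truth gives 0; no alternative beats it.
Others bid (24, 6): truth gives 0; no alternative beats it.
(Checking all 9 profiles: 6 have a profitable deviation, 3 do not.)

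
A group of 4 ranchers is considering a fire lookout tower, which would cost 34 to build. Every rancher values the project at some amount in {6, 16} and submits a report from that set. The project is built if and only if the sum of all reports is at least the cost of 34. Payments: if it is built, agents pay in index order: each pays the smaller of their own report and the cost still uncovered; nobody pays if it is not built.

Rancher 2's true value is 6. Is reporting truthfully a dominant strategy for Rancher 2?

Check each profile of the others' reports and compare truth against every alternative report.
Others report (6, 6, 6): truth gives 0, best alternative gives -10.
Others report (6, 6, 16): truth gives 0, best alternative gives -10.
Others report (6, 16, 6): truth gives 0, best alternative gives -10.
Others report (6, 16, 16): truth gives 0, best alternative gives -10.
Others report (16, 6, 6): truth gives 0, best alternative gives -10.
Others report (16, 6, 16): truth gives 0, best alternative gives -10.
(Remaining 2 profiles checked similarly; truth is weakly best in each.)
In every case the truthful report is at least as good as any alternative, so it is a dominant strategy.

Yes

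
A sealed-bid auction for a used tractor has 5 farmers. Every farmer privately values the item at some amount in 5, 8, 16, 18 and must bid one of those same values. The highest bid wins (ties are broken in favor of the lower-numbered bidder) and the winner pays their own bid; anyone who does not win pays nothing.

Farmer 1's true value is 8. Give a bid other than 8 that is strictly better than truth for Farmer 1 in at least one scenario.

Suppose Farmer 2 bids 5, Farmer 3 bids 5, Farmer 4 bids 5 and Farmer 5 bids 5.
Bid 8: wins, pays 8, utility 8 - 8 = 0.
Bid 5: wins, pays 5, utility 8 - 5 = 3.
So bidding 5 beats truth here (3 > 0).

5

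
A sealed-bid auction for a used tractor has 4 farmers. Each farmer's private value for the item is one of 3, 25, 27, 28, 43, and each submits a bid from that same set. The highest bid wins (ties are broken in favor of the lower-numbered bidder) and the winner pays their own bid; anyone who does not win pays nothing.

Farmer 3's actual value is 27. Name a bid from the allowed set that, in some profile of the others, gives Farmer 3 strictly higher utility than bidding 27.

25

Suppose Farmer 1 bids 3, Farmer 2 bids 3 and Farmer 4 bids 3.
Bid 27: wins, pays 27, utility 27 - 27 = 0.
Bid 25: wins, pays 25, utility 27 - 25 = 2.
So bidding 25 beats truth here (2 > 0).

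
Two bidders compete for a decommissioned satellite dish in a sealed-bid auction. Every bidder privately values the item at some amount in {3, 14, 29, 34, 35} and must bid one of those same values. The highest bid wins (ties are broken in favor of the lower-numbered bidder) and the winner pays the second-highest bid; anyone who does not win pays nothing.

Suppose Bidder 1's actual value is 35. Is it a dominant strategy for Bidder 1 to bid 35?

Check each profile of the others' bids and compare truth against every alternative bid.
Others bid (3): truth gives 32, best alternative gives 32.
Others bid (14): truth gives 21, best alternative gives 21.
Others bid (29): truth gives 6, best alternative gives 6.
Others bid (34): truth gives 1, best alternative gives 1.
Others bid (35): truth gives 0, best alternative gives 0.
In every case the truthful bid is at least as good as any alternative, so it is a dominant strategy.

Yes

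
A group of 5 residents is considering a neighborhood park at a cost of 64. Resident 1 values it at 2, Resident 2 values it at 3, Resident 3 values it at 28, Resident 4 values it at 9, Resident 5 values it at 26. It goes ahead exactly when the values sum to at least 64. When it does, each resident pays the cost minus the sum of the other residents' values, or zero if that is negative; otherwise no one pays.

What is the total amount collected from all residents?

Total value 68 ≥ cost 64, so it is built.
Resident 1: others sum to 66; max(0, 64 - 66) = 0.
Resident 2: others sum to 65; max(0, 64 - 65) = 0.
Resident 3: others sum to 40; max(0, 64 - 40) = 24.
Resident 4: others sum to 59; max(0, 64 - 59) = 5.
Resident 5: others sum to 42; max(0, 64 - 42) = 22.
Total collected = 0 + 0 + 24 + 5 + 22 = 51.

51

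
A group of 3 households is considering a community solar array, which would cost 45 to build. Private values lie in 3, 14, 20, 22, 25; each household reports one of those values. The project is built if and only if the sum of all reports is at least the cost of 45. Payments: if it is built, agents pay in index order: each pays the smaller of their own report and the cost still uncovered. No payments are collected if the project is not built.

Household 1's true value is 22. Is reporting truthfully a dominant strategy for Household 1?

No

Consider the case where Household 2 reports 3 and Household 3 reports 22.
Truthful report 22: project built, pays 22, utility 22 - 22 = 0.
Report 20 instead: project built, pays 20, utility 22 - 20 = 2.
Since 2 > 0, reporting 20 is strictly better here, so truthful reporting is not dominant.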